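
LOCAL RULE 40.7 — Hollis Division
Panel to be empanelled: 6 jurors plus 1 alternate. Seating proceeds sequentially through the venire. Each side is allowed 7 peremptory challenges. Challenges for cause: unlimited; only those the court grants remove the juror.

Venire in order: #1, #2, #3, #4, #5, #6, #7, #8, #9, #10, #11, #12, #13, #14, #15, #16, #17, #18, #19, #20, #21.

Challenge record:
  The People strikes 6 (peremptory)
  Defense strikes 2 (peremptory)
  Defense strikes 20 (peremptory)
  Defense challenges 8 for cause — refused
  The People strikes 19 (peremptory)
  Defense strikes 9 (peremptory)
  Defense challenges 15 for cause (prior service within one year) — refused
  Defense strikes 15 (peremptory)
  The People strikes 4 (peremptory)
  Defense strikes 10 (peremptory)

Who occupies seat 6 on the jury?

Removed: #2, #4, #6, #9, #10, #15, #19, #20. (#8 stays — for-cause denied.)
Seating in order: seats 1–6 → #1, #3, #5, #7, #8, #11; alternates → #12.
So seat 6 is #11.

11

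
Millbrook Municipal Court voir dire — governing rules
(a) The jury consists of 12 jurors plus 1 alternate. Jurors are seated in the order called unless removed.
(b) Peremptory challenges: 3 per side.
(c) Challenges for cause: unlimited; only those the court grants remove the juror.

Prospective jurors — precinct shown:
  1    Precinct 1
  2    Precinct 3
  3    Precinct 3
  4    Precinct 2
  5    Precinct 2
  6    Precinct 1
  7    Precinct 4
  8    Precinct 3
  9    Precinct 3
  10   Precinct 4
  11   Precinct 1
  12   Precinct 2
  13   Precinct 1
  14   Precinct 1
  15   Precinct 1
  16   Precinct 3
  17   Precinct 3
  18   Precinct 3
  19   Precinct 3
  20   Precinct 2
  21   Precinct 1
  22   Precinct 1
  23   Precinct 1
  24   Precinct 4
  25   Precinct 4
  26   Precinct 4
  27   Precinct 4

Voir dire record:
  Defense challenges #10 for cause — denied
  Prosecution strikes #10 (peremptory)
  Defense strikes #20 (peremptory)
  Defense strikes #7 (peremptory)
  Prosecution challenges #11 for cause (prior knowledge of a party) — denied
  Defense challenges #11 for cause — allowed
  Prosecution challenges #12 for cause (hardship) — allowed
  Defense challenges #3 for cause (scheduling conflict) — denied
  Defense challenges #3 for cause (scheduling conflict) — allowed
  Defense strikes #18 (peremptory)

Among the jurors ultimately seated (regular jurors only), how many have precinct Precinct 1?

5

Removed: #3, #7, #10, #11, #12, #18, #20.
Seated jurors 1–12: #1, #2, #4, #5, #6, #8, #9, #13, #14, #15, #16, #17 (alternates #19 not counted).
Of those, in Precinct 1: #1, #6, #13, #14, #15 → 5.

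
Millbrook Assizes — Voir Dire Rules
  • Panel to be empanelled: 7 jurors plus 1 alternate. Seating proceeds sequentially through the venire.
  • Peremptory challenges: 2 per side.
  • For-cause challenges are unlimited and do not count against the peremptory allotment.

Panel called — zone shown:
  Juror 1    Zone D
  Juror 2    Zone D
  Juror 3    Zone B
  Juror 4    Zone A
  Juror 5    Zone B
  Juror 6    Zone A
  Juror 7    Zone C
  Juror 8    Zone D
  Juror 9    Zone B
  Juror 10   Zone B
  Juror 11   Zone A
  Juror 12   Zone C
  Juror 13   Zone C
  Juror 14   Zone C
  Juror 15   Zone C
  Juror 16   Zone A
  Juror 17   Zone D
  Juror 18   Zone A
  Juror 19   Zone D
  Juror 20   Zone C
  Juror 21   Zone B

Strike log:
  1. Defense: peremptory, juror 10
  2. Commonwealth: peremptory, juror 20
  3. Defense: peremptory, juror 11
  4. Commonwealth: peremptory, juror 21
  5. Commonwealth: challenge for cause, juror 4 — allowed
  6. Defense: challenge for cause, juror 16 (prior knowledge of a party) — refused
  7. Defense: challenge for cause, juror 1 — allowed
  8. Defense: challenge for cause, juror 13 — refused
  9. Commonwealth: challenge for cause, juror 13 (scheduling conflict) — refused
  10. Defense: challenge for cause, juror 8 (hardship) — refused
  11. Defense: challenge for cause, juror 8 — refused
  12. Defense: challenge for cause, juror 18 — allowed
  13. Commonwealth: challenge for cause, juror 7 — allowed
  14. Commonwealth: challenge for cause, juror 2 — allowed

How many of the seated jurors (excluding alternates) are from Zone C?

Removed: #1, #2, #4, #7, #10, #11, #18, #20, #21.
Seated jurors 1–7: #3, #5, #6, #8, #9, #12, #13 (alternates #14 not counted).
Of those, in Zone C: #12, #13 → 2.

2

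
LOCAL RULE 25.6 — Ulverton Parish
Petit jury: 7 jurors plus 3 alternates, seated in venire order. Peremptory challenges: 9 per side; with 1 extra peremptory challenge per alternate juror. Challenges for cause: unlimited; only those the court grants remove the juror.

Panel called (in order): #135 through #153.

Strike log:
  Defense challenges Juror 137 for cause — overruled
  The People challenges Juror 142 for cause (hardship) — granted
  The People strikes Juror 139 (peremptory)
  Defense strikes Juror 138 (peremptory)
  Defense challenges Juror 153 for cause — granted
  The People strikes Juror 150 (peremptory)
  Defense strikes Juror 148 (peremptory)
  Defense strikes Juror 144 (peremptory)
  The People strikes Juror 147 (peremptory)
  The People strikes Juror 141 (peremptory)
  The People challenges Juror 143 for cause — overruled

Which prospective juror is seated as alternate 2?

Removed: #138, #139, #141, #142, #144, #147, #148, #150, #153. (#137, #143 stay — for-cause denied.)
Seating in order: seats 1–7 → #135, #136, #137, #140, #143, #145, #146; alternates → #149, #151, #152.
So alternate 2 is #151.

151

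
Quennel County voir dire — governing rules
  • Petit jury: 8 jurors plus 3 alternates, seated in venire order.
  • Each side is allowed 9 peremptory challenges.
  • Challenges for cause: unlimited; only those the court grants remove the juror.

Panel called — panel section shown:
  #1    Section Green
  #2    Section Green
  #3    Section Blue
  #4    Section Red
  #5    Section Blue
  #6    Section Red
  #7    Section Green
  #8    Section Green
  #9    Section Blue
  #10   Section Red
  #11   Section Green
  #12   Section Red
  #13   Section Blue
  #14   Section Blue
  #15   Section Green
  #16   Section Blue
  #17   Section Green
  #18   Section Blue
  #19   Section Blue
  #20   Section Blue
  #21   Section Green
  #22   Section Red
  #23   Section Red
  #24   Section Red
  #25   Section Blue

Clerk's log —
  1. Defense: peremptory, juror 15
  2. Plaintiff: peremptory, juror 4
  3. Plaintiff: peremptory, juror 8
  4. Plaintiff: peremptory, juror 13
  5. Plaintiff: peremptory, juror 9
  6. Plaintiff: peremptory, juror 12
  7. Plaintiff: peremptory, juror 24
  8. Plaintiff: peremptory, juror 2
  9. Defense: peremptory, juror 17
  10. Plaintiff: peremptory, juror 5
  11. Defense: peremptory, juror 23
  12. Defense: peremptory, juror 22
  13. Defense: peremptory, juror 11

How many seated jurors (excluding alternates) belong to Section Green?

Removed: #2, #4, #5, #8, #9, #11, #12, #13, #15, #17, #22, #23, #24.
Seated jurors 1–8: #1, #3, #6, #7, #10, #14, #16, #18 (alternates #19, #20, #21 not counted).
Of those, in Section Green: #1, #7 → 2.

2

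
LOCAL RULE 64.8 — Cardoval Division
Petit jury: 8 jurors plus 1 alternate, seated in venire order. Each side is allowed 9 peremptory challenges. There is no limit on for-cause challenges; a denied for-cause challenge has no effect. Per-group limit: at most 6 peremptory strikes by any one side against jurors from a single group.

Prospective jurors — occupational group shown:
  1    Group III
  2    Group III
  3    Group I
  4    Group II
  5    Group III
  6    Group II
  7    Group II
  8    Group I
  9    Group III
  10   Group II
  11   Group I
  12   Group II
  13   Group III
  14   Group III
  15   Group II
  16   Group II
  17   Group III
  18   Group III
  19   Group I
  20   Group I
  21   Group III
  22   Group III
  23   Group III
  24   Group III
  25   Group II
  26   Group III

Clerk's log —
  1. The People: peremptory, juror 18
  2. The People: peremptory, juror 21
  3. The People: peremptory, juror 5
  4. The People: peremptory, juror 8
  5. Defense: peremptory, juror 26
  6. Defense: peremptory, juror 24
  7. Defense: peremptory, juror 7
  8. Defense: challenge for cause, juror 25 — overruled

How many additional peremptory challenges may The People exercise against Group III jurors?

3

The People peremptories so far: #18, #21, #5, #8 — 4 of 9 used, 5 left overall.
Against Group III: #18, #21, #5 — 3 used; per-group cap 6 leaves 3.
Binding limit: min(5, 3) = 3.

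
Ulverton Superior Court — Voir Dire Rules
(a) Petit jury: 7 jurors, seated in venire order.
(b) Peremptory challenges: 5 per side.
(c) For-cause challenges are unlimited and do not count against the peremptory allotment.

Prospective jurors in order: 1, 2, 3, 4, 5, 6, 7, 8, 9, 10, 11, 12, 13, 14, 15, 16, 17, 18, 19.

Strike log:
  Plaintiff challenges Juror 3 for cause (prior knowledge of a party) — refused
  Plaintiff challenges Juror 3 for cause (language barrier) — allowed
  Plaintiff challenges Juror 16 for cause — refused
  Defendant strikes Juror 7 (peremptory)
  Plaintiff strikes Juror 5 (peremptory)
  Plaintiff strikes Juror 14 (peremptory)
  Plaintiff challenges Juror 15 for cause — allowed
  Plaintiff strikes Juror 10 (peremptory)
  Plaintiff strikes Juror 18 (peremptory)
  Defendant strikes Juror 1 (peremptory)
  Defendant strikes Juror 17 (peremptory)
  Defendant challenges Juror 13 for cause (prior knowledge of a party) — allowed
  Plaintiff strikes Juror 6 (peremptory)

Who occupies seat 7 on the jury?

16

Removed: #1, #3, #5, #6, #7, #10, #13, #14, #15, #17, #18. (#16 stays — for-cause denied.)
Filling seats in venire order through position 7: #2, #4, #8, #9, #11, #12, #16.
So seat 7 is #16.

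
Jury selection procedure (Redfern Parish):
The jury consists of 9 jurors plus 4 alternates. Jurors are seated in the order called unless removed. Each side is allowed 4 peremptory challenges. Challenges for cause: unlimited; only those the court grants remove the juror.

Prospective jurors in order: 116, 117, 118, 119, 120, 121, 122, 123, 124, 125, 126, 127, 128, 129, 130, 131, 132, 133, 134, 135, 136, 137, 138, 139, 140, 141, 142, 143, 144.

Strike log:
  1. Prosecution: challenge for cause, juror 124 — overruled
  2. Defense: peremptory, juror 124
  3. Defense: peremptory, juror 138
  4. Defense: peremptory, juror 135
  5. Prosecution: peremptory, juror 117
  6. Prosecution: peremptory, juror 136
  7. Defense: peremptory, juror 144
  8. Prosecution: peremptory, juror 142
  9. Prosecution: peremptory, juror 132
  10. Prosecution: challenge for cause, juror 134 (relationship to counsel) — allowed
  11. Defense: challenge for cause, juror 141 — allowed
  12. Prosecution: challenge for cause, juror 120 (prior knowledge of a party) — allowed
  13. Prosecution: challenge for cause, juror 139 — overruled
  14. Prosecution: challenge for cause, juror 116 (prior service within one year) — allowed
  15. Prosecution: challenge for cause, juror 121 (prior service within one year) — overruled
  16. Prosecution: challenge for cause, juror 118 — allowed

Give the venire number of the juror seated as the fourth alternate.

137

Removed: #116, #117, #118, #120, #124, #132, #134, #135, #136, #138, #141, #142, #144. (#121, #139 stay — for-cause denied.)
Seating in order: seats 1–9 → #119, #121, #122, #123, #125, #126, #127, #128, #129; alternates → #130, #131, #133, #137.
So alternate 4 is #137.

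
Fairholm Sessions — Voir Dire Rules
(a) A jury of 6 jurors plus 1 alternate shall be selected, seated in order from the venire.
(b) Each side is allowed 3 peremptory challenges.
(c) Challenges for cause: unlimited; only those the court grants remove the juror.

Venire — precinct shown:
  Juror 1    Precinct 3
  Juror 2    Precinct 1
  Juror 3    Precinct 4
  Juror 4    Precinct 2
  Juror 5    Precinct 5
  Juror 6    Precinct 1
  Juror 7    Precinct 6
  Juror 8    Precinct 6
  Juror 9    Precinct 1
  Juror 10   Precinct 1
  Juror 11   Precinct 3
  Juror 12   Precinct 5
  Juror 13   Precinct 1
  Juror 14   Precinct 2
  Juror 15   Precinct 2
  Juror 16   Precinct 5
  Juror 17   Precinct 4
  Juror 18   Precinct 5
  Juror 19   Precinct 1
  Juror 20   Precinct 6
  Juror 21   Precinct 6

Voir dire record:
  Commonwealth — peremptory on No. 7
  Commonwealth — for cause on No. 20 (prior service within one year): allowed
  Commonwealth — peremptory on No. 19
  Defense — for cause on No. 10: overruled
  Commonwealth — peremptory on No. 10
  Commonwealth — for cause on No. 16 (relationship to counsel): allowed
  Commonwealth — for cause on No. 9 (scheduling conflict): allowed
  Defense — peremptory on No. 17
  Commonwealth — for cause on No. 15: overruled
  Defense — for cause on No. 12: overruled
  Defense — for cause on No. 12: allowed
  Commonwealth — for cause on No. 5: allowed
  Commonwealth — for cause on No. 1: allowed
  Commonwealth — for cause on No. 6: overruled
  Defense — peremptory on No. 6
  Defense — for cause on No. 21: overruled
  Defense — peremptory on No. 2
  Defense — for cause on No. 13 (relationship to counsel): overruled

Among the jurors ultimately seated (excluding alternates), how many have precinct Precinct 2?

2

Removed: #1, #2, #5, #6, #7, #9, #10, #12, #16, #17, #19, #20.
Seated jurors 1–6: #3, #4, #8, #11, #13, #14 (alternates #15 not counted).
Of those, in Precinct 2: #4, #14 → 2.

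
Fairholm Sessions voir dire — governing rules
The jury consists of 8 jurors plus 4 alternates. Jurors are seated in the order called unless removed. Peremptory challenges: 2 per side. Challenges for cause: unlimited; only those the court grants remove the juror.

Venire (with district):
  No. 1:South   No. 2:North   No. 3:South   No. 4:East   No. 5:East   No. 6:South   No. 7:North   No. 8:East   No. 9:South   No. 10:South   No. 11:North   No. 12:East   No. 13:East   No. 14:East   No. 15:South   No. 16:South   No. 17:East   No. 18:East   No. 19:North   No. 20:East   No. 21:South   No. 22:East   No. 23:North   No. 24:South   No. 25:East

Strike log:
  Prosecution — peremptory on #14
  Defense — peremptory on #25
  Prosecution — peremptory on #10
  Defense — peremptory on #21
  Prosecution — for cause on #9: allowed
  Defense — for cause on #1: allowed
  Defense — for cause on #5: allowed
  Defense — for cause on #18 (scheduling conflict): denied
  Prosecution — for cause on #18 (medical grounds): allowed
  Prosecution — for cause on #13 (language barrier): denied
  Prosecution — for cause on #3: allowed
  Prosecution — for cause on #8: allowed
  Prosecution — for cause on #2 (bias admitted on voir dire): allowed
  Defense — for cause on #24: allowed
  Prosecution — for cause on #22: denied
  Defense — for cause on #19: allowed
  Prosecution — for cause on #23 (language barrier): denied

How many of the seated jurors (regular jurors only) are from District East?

3

Removed: #1, #2, #3, #5, #8, #9, #10, #14, #18, #19, #21, #24, #25.
Seated jurors 1–8: #4, #6, #7, #11, #12, #13, #15, #16 (alternates #17, #20, #22, #23 not counted).
Of those, in District East: #4, #12, #13 → 3.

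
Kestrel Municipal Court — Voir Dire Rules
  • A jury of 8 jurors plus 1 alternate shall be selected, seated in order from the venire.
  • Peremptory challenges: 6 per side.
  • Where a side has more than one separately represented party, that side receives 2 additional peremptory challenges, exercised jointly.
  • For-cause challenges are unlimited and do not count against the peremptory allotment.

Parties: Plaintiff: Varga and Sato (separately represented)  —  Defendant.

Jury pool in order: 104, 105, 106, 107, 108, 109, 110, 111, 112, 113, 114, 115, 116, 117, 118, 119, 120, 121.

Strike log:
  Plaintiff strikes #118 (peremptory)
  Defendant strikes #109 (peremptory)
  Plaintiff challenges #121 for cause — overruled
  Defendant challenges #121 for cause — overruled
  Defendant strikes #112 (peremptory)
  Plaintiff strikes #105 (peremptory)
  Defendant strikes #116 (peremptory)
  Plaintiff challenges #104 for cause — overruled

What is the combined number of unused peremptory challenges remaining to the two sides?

Plaintiff allotment: 6 base + 2 multi-party = 8. Defendant allotment: 6.
Plaintiff peremptories used: #118, #105 — 2 (for-cause on #121, #104 don't count).
Defendant peremptories used: #109, #112, #116 — 3 (the for-cause on #121 doesn't count).
Remaining: (8 − 2) + (6 − 3) = 9.

9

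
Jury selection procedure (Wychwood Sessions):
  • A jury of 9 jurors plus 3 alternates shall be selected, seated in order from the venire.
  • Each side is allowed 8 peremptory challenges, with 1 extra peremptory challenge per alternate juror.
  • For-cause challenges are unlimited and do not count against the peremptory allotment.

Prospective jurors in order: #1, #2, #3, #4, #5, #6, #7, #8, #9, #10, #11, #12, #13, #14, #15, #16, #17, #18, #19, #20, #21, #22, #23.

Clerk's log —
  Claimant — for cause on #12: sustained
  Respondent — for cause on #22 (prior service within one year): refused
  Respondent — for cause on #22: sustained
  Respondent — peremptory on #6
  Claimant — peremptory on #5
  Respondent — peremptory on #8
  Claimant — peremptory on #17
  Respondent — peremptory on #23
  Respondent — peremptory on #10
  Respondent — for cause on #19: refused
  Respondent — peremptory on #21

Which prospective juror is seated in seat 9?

Removed: #5, #6, #8, #10, #12, #17, #21, #22, #23. (#19 stays — for-cause denied.)
Seating in order: seats 1–9 → #1, #2, #3, #4, #7, #9, #11, #13, #14; alternates → #15, #16, #18.
So seat 9 is #14.

14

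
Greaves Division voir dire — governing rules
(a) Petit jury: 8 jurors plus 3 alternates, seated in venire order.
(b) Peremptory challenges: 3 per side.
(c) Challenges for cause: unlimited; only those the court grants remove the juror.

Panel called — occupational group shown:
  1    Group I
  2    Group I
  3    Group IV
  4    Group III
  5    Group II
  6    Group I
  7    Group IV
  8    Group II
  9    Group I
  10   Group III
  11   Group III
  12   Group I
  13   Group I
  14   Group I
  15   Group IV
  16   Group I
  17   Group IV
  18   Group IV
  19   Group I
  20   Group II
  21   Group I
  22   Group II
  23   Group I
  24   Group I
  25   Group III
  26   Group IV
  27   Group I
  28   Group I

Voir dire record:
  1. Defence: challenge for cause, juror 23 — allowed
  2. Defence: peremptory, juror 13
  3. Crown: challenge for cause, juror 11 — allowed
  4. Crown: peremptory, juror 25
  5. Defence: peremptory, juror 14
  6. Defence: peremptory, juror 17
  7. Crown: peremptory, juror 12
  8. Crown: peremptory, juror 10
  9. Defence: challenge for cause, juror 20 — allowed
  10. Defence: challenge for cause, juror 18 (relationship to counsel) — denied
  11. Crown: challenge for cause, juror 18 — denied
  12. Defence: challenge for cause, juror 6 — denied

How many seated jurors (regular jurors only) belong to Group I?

Removed: #10, #11, #12, #13, #14, #17, #20, #23, #25.
Seated jurors 1–8: #1, #2, #3, #4, #5, #6, #7, #8 (alternates #9, #15, #16 not counted).
Of those, in Group I: #1, #2, #6 → 3.

3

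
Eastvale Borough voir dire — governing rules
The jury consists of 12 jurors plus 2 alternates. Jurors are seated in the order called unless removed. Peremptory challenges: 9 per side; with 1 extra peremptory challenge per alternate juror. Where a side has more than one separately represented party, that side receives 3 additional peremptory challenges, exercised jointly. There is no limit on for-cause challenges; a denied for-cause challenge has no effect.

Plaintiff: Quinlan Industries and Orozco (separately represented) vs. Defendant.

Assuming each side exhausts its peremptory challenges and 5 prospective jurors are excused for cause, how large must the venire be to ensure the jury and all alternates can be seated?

Seats to fill: 12 + 2 alternates = 14.
Peremptories — Plaintiff: 9 + 1×2 + 3 = 14; Defendant: 9 + 1×2 = 11; total 25.
For-cause removals: 5.
Minimum venire: 14 + 25 + 5 = 44.

44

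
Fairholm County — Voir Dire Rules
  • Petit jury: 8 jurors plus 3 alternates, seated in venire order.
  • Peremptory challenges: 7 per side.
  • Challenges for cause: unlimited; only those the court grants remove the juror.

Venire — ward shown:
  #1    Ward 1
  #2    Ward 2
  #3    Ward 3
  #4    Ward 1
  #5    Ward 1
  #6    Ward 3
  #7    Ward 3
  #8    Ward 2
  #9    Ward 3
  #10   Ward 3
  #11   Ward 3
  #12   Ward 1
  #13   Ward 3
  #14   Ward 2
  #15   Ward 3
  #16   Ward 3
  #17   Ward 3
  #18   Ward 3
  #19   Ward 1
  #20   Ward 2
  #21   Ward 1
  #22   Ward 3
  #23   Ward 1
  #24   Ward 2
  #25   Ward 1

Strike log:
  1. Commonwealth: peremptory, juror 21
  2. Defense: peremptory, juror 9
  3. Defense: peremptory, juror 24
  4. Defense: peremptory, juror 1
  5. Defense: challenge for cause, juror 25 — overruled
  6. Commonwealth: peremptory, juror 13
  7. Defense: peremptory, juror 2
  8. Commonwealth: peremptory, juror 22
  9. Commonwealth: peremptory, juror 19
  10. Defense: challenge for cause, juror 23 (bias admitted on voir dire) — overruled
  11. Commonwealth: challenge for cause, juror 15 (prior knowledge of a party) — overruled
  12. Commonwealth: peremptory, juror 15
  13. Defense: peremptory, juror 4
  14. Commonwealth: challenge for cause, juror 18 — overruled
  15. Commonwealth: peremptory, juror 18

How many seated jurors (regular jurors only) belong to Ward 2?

1

Removed: #1, #2, #4, #9, #13, #15, #18, #19, #21, #22, #24.
Seated jurors 1–8: #3, #5, #6, #7, #8, #10, #11, #12 (alternates #14, #16, #17 not counted).
Of those, in Ward 2: #8 → 1.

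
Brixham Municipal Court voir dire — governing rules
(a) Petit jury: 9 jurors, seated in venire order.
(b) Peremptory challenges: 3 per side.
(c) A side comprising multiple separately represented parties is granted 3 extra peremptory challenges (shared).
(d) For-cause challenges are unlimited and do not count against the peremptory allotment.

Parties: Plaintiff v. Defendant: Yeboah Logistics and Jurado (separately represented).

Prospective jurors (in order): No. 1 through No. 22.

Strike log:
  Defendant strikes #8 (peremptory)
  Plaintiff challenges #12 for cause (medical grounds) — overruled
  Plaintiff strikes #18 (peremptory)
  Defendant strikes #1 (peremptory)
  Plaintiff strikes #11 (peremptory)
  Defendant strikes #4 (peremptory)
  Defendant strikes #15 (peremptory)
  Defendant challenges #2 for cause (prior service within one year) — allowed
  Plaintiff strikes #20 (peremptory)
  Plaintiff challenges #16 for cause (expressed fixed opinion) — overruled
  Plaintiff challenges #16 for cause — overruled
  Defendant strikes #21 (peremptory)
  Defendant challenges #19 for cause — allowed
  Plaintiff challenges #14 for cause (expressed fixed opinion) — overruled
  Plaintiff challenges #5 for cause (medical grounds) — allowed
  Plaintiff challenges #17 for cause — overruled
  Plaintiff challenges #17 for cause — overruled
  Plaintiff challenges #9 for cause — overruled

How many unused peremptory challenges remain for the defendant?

1

Defendant allotment: 3 base + 3 multi-party = 6.
Defendant peremptories used: #8, #1, #4, #15, #21 — 5 (for-cause on #2, #19 don't count).
Remaining: 6 − 5 = 1.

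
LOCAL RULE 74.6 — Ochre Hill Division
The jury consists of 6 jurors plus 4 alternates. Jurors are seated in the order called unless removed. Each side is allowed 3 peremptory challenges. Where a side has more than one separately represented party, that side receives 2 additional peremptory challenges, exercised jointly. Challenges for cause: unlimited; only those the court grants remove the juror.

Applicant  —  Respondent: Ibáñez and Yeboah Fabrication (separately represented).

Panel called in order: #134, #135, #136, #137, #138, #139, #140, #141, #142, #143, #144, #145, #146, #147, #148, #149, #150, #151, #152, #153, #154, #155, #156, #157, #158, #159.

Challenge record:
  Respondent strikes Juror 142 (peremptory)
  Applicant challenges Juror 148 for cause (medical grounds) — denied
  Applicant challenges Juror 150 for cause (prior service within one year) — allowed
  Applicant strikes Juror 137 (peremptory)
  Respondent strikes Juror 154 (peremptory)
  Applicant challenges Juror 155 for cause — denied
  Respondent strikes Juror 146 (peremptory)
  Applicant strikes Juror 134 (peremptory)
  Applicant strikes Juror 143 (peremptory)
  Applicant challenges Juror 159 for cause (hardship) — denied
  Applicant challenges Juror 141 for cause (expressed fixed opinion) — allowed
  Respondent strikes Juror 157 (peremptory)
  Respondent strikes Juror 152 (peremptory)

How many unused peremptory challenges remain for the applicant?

0

Applicant allotment: 3.
Applicant peremptories used: #137, #134, #143 — 3 (for-cause on #148, #150, #155, #159, #141 don't count).
Remaining: 3 − 3 = 0.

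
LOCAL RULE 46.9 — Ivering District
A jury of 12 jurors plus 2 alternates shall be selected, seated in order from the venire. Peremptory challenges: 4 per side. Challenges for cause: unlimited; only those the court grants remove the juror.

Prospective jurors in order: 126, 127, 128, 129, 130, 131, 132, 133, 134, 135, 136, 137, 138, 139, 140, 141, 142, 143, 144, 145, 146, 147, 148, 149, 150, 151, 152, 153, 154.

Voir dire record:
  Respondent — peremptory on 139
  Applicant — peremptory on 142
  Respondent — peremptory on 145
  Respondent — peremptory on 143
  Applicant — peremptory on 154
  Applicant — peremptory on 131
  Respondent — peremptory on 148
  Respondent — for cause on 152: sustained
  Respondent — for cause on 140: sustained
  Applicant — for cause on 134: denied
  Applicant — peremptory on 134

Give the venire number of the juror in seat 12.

141

Removed: #131, #134, #139, #140, #142, #143, #145, #148, #152, #154.
Seating in order: seats 1–12 → #126, #127, #128, #129, #130, #132, #133, #135, #136, #137, #138, #141; alternates → #144, #146.
So seat 12 is #141.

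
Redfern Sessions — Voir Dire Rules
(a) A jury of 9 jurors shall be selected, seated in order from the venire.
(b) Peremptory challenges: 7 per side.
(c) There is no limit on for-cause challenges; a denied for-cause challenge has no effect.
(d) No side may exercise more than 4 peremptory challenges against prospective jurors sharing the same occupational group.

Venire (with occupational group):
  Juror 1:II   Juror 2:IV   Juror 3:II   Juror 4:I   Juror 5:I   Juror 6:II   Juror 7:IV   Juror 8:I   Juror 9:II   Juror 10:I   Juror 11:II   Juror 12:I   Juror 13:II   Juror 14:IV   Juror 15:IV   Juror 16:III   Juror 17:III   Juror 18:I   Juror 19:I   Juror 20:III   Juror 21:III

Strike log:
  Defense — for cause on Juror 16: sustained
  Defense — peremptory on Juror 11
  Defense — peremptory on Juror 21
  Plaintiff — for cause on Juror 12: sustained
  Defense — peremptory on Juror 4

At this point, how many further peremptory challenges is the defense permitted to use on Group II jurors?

3

Defense peremptories so far: #11, #21, #4 — 3 of 7 used, 4 left overall.
Against Group II: #11 — 1 used; per-group cap 4 leaves 3.
Binding limit: min(4, 3) = 3.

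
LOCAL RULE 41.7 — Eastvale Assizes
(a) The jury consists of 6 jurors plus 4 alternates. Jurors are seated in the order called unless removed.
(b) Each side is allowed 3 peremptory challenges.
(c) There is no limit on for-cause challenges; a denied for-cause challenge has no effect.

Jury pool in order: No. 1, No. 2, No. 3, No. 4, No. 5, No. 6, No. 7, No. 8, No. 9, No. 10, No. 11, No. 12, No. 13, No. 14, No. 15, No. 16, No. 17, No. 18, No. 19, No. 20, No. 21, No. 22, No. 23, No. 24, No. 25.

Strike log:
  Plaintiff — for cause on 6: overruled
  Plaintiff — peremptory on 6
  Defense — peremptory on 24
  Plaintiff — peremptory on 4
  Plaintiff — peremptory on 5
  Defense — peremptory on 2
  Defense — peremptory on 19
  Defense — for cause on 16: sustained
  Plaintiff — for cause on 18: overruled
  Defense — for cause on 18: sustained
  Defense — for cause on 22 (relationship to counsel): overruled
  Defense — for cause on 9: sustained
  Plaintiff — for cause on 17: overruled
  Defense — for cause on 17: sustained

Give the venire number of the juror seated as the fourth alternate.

Removed: #2, #4, #5, #6, #9, #16, #17, #18, #19, #24. (#22 stays — for-cause denied.)
Seating in order: seats 1–6 → #1, #3, #7, #8, #10, #11; alternates → #12, #13, #14, #15.
So alternate 4 is #15.

15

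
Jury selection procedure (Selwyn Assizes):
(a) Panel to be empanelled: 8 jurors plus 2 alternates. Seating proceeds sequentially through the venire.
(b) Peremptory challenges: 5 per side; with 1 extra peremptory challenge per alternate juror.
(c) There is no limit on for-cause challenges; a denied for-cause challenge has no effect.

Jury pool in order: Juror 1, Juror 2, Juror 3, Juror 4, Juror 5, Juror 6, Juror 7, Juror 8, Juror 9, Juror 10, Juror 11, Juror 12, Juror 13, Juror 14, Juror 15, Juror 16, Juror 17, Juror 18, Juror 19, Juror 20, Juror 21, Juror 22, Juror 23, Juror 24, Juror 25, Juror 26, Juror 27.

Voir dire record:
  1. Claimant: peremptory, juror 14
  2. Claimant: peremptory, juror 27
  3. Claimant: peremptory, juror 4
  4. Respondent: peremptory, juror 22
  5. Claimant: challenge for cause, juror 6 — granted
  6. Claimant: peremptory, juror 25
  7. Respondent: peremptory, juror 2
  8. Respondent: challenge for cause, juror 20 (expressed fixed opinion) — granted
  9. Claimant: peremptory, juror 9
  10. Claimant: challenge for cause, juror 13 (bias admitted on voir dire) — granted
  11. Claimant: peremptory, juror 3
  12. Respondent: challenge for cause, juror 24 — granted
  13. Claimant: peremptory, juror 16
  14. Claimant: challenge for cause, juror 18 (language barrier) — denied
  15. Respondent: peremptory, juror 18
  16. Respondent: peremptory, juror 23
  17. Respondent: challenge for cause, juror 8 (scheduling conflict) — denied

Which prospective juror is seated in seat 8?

Removed: #2, #3, #4, #6, #9, #13, #14, #16, #18, #20, #22, #23, #24, #25, #27. (#8 stays — for-cause denied.)
Seating in order: seats 1–8 → #1, #5, #7, #8, #10, #11, #12, #15; alternates → #17, #19.
So seat 8 is #15.

15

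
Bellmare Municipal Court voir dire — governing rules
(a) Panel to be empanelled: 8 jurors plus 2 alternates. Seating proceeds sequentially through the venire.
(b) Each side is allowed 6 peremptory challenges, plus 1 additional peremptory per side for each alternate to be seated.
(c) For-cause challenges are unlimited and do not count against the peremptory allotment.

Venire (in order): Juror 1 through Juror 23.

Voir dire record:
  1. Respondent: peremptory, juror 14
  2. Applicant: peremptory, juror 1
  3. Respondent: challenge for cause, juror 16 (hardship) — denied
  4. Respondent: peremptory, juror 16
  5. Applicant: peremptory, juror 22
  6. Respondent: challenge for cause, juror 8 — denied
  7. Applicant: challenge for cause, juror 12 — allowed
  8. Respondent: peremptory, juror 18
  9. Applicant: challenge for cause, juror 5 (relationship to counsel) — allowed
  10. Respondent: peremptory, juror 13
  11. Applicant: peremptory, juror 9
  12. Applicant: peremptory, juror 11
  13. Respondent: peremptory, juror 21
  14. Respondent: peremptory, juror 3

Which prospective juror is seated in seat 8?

17

Removed: #1, #3, #5, #9, #11, #12, #13, #14, #16, #18, #21, #22. (#8 stays — for-cause denied.)
Seating in order: seats 1–8 → #2, #4, #6, #7, #8, #10, #15, #17; alternates → #19, #20.
So seat 8 is #17.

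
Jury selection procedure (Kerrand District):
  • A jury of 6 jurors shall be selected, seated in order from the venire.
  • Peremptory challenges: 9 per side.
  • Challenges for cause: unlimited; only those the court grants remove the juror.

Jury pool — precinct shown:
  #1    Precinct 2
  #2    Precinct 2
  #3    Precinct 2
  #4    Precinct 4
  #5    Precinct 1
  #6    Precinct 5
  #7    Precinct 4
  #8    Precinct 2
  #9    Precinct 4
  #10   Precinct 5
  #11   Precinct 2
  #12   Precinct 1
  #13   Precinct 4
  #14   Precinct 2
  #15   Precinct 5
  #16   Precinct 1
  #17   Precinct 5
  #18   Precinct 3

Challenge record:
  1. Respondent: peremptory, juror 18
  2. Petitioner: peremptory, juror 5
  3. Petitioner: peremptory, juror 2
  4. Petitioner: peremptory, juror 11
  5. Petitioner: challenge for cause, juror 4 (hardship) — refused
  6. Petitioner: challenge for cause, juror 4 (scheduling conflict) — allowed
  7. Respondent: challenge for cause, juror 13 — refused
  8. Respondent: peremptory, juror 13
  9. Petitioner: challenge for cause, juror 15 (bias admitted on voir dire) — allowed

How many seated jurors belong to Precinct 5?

Removed: #2, #4, #5, #11, #13, #15, #18.
Seated jurors 1–6: #1, #3, #6, #7, #8, #9.
Of those, in Precinct 5: #6 → 1.

1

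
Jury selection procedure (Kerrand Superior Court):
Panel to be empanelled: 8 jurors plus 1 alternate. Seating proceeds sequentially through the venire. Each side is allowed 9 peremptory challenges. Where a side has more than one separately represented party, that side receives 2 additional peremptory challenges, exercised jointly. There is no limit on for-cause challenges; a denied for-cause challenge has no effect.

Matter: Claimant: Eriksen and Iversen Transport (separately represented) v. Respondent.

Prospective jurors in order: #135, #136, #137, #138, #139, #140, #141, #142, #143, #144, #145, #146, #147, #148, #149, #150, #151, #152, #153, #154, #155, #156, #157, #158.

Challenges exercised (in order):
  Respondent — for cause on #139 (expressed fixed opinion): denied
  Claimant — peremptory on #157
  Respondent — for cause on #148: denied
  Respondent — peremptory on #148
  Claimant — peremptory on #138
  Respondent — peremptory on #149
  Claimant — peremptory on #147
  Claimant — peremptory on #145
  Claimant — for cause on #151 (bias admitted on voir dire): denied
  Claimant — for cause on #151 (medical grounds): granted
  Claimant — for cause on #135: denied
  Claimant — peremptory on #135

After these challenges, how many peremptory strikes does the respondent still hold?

Respondent allotment: 9.
Respondent peremptories used: #148, #149 — 2 (for-cause on #139, #148 don't count).
Remaining: 9 − 2 = 7.

7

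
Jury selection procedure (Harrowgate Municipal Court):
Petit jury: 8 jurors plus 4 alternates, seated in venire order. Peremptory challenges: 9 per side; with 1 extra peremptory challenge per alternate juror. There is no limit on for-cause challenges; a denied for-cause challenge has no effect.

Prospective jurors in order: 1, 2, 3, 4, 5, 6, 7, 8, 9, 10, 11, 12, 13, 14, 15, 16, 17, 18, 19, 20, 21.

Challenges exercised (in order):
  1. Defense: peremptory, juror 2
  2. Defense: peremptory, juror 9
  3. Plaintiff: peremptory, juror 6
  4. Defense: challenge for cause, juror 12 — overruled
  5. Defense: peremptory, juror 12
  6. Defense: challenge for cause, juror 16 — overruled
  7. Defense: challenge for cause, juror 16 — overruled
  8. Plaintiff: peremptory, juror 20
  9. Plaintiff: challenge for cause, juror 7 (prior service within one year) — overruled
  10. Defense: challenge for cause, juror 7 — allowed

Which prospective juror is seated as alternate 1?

14

Removed: #2, #6, #7, #9, #12, #20. (#16 stays — for-cause denied.)
Seating in order: seats 1–8 → #1, #3, #4, #5, #8, #10, #11, #13; alternates → #14, #15, #16, #17.
So alternate 1 is #14.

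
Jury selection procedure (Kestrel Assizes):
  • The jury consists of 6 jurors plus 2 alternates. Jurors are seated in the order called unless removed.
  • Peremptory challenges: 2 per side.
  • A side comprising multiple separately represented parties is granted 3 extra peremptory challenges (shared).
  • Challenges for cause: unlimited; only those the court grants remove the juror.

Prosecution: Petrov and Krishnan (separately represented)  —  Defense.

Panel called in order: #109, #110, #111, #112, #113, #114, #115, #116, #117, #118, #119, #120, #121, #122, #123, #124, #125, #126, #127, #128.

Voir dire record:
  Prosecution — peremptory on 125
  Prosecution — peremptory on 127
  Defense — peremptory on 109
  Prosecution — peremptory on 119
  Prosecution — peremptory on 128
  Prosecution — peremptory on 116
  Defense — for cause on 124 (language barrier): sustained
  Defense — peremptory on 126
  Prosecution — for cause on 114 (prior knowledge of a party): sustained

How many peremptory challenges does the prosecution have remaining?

Prosecution allotment: 2 base + 3 multi-party = 5.
Prosecution peremptories used: #125, #127, #119, #128, #116 — 5 (the for-cause on #114 doesn't count).
Remaining: 5 − 5 = 0.

0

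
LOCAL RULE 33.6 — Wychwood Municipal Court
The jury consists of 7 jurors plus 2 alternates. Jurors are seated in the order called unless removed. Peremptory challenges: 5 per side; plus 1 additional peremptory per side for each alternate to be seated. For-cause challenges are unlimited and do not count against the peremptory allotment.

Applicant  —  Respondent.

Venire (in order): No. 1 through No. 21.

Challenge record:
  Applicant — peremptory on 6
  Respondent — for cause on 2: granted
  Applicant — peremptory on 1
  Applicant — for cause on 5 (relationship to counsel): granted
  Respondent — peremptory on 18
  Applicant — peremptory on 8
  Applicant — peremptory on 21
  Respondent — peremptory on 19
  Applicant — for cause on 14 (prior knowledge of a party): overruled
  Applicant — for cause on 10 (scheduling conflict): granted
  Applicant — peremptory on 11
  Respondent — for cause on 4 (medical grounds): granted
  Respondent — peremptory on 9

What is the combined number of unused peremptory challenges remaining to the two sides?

Applicant allotment: 5 base + 1 × 2 alternates = 7. Respondent allotment: 5 base + 1 × 2 alternates = 7.
Applicant peremptories used: #6, #1, #8, #21, #11 — 5 (for-cause on #5, #14, #10 don't count).
Respondent peremptories used: #18, #19, #9 — 3 (for-cause on #2, #4 don't count).
Remaining: (7 − 5) + (7 − 3) = 6.

6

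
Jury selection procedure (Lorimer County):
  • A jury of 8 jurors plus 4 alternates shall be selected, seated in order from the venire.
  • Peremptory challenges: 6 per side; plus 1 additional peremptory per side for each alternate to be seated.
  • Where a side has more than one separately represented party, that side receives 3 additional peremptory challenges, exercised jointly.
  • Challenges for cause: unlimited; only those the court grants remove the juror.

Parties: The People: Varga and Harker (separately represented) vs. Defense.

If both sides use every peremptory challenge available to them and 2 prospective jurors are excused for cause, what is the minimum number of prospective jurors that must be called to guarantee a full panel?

Seats to fill: 8 + 4 alternates = 12.
Peremptories — The People: 6 + 1×4 + 3 = 13; Defense: 6 + 1×4 = 10; total 23.
For-cause removals: 2.
Minimum venire: 12 + 23 + 2 = 37.

37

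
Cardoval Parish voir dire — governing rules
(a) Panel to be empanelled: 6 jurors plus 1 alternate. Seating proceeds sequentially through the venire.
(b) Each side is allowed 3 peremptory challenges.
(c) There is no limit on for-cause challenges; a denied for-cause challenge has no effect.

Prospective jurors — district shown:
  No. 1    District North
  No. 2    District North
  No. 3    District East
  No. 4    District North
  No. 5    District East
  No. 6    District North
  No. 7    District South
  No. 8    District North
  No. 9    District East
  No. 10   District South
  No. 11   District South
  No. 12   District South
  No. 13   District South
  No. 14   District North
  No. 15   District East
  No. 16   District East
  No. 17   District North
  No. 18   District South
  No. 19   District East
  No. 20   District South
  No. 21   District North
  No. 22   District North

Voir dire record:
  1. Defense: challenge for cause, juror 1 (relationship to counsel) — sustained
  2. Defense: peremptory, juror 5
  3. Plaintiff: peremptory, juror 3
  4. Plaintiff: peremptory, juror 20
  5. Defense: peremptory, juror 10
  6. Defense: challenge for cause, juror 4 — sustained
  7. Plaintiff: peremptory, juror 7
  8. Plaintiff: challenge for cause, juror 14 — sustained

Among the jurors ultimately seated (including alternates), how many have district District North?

3

Removed: #1, #3, #4, #5, #7, #10, #14, #20.
Seated (7 incl. alternates): #2, #6, #8, #9, #11, #12, #13.
Of those, in District North: #2, #6, #8 → 3.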